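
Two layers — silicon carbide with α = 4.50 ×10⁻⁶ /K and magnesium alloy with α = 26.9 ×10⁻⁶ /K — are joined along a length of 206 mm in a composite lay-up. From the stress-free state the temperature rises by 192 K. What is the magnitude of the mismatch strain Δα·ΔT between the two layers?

4.30×10⁻³

Δα = |4.50 − 26.9|×10⁻⁶/K = 22.4×10⁻⁶/K.
Mismatch strain = Δα·ΔT = 22.4×10⁻⁶ × 192.0 = 4.30×10⁻³.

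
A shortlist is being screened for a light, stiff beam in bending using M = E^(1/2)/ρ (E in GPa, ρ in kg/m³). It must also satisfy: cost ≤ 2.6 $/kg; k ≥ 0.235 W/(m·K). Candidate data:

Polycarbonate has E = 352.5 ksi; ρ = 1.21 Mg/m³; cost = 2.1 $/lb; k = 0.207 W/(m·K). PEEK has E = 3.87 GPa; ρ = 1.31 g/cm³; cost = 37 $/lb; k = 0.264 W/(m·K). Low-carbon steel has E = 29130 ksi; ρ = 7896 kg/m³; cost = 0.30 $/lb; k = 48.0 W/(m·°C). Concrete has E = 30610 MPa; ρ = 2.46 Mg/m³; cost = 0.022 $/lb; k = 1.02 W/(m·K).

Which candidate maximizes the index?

Screen on constraints: cost ≤ 2.6 $/kg; k ≥ 0.235 W/(m·K). Survivors: low-carbon steel, concrete.
In SI units:
  low-carbon steel: E = 200.8 GPa, ρ = 7896 kg/m³
  concrete: E = 30.61 GPa, ρ = 2460 kg/m³
  concrete: M = 2.25×10⁻³
  low-carbon steel: M = 1.79×10⁻³
Highest index: concrete.

concrete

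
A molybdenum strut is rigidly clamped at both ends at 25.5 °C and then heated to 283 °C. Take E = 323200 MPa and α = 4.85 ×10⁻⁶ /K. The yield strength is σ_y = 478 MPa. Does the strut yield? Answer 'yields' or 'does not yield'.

E = 323200 MPa = 323.2 GPa.
ΔT = 257.5 K. Constrained thermal stress σ = E·α·ΔT = 323.2×10³ MPa × 4.85×10⁻⁶ × 257.5 = 404 MPa (compressive).
Compare to σ_y = 478 MPa: σ < σ_y, so it does not yield.

does not yield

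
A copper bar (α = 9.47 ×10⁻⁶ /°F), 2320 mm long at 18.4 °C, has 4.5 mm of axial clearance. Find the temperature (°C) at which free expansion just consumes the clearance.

α = 9.47×10⁻⁶/°F × 9/5 = 17.0×10⁻⁶/K.
α·L₀·ΔT = 4.5 mm ⇒ ΔT = 4.5 / (17.0×10⁻⁶ × 2320.0) = 113.8 K.
T = 18.4 + 113.8 = 132.2 °C.

132 °C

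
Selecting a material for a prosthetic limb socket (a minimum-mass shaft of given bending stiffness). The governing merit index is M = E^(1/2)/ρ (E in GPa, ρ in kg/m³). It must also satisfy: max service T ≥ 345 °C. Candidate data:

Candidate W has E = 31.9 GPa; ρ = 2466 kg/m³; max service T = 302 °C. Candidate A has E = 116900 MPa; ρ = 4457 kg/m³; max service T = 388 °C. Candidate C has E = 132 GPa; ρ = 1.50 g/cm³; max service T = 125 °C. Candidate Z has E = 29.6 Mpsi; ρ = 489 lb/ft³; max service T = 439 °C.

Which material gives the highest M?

Screen on constraints: max service T ≥ 345 °C. Survivors: candidate A, candidate Z.
Normalizing units and computing the index:
  candidate A: E = 116.9 GPa, ρ = 4457 kg/m³
  candidate Z: E = 204.1 GPa, ρ = 7833 kg/m³
  candidate A: M = 2.43×10⁻³
  candidate Z: M = 1.82×10⁻³
Candidate A has the largest M.

candidate A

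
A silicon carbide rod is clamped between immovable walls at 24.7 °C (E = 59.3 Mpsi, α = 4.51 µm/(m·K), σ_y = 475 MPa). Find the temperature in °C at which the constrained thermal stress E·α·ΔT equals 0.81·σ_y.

233 °C

E = 59.3 Mpsi = 408.9 GPa.
E·α·ΔT = 384.8 MPa ⇒ ΔT = 384.8 / (408.9×10³ × 4.51×10⁻⁶) = 208.7 K.
T = 24.7 + 208.7 = 233.4 °C.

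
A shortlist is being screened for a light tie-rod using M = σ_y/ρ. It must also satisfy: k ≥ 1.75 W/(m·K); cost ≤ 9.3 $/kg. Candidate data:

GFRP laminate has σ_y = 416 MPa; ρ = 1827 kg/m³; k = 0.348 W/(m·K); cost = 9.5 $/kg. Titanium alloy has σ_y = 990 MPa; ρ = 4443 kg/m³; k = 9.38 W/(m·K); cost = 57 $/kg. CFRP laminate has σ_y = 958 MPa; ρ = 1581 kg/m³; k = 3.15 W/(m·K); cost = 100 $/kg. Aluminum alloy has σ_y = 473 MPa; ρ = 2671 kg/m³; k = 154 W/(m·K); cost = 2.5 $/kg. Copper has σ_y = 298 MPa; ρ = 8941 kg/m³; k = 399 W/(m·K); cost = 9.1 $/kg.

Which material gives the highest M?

Screen on constraints: k ≥ 1.75 W/(m·K); cost ≤ 9.3 $/kg. Survivors: aluminum alloy, copper.
Evaluate M for each candidate:
  aluminum alloy: M = 177 kN·m/kg
  copper: M = 33.3 kN·m/kg
Aluminum alloy ranks first.

aluminum alloy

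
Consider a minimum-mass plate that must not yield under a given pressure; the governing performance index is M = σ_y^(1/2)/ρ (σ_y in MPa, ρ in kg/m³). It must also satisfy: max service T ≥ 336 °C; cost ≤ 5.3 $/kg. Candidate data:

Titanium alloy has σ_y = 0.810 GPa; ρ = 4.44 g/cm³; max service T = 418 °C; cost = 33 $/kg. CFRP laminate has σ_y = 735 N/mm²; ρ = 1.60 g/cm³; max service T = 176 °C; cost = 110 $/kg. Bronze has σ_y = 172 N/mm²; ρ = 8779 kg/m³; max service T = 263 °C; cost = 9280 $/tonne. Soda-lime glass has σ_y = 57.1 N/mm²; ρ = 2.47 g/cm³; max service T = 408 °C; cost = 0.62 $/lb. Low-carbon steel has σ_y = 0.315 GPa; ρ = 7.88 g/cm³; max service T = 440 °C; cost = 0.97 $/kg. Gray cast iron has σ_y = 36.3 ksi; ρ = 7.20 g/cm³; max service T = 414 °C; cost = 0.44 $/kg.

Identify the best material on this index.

Screen on constraints: max service T ≥ 336 °C; cost ≤ 5.3 $/kg. Survivors: soda-lime glass, low-carbon steel, gray cast iron.
In SI units:
  soda-lime glass: σ_y = 57.10 MPa, ρ = 2470 kg/m³
  low-carbon steel: σ_y = 315.0 MPa, ρ = 7880 kg/m³
  gray cast iron: σ_y = 250.3 MPa, ρ = 7200 kg/m³
  soda-lime glass: M = 3.06×10⁻³
  low-carbon steel: M = 2.25×10⁻³
  gray cast iron: M = 2.20×10⁻³
Soda-lime glass ranks first.

soda-lime glass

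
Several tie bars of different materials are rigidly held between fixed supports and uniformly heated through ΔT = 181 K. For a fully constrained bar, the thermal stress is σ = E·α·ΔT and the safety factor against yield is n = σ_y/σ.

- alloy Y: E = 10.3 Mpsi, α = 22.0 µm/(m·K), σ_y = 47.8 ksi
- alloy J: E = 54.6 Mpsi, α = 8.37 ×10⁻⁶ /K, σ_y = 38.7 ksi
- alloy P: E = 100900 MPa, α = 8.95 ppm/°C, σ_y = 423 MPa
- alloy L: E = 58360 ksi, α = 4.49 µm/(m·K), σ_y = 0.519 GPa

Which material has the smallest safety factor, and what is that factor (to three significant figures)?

alloy J, n = 0.468

Per material, after unit conversion:
  alloy Y: E = 71.02, α = 22.0, σ_y = 329.6 → σ = 283 MPa, n = 1.17
  alloy J: E = 376.5, α = 8.37, σ_y = 266.8 → σ = 570 MPa, n = 0.468
  alloy P: E = 100.9, α = 8.95, σ_y = 423.0 → σ = 163 MPa, n = 2.59
  alloy L: E = 402.4, α = 4.49, σ_y = 519.0 → σ = 327 MPa, n = 1.59
Smallest n: alloy J with n = 0.468.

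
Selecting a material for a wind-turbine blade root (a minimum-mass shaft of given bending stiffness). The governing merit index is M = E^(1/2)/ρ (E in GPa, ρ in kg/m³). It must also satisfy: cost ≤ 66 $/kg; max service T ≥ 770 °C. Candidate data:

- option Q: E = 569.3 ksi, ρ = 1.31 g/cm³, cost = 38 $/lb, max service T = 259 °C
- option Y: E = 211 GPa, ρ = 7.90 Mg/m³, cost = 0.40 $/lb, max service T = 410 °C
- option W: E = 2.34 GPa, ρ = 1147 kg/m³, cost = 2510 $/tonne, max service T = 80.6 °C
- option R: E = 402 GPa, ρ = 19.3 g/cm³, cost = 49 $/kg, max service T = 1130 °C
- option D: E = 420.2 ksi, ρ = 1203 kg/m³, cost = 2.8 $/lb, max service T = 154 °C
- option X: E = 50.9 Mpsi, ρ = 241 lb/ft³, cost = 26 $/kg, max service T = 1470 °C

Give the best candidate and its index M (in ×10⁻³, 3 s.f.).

option X, M = 4.85×10⁻³

Screen on constraints: cost ≤ 66 $/kg; max service T ≥ 770 °C. Survivors: option R, option X.
Normalizing units and computing the index:
  option R: E = 402.0 GPa, ρ = 19300 kg/m³
  option X: E = 350.9 GPa, ρ = 3860 kg/m³
  option X: M = 4.85×10⁻³
  option R: M = 1.04×10⁻³
Option X has the largest M.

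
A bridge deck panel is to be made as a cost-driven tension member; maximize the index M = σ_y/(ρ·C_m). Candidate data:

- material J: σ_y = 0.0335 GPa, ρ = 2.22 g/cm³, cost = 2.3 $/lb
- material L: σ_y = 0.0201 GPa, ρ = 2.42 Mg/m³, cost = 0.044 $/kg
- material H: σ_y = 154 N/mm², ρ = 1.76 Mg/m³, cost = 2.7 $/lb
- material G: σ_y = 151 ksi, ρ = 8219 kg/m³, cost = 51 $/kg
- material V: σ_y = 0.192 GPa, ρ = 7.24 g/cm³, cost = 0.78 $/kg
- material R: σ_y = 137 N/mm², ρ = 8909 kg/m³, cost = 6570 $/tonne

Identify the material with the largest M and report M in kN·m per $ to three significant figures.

Normalizing units and computing the index:
  material J: σ_y = 33.50 MPa, ρ = 2220 kg/m³, cost = 5.071 $/kg
  material L: σ_y = 20.10 MPa, ρ = 2420 kg/m³, cost = 0.04400 $/kg
  material H: σ_y = 154.0 MPa, ρ = 1760 kg/m³, cost = 5.952 $/kg
  material G: σ_y = 1041 MPa, ρ = 8219 kg/m³, cost = 51.00 $/kg
  material V: σ_y = 192.0 MPa, ρ = 7240 kg/m³, cost = 0.7800 $/kg
  material R: σ_y = 137.0 MPa, ρ = 8909 kg/m³, cost = 6.570 $/kg
  material L: M = 189 kN·m per $
  material V: M = 34.0 kN·m per $
  material H: M = 14.7 kN·m per $
  material J: M = 2.98 kN·m per $
  material G: M = 2.48 kN·m per $
  material R: M = 2.34 kN·m per $
Material L ranks first.

material L, M = 189 kN·m per $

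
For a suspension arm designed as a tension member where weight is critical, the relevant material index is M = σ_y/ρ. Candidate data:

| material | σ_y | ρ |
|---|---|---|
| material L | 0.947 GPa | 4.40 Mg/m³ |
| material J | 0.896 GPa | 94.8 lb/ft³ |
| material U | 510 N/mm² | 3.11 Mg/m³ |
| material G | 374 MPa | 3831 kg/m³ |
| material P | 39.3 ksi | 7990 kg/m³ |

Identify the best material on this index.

In SI units:
  material L: σ_y = 947.0 MPa, ρ = 4400 kg/m³
  material J: σ_y = 896.0 MPa, ρ = 1519 kg/m³
  material U: σ_y = 510.0 MPa, ρ = 3110 kg/m³
  material G: σ_y = 374.0 MPa, ρ = 3831 kg/m³
  material P: σ_y = 271.0 MPa, ρ = 7990 kg/m³
  material J: M = 590 kN·m/kg
  material L: M = 215 kN·m/kg
  material U: M = 164 kN·m/kg
  material G: M = 97.6 kN·m/kg
  material P: M = 33.9 kN·m/kg
The maximum is for material J.

material J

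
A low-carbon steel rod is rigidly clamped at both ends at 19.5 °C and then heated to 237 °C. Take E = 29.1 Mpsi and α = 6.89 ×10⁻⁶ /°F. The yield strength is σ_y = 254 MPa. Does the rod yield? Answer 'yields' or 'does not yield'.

yields

E = 29.1 Mpsi = 200.6 GPa.
α = 6.89×10⁻⁶/°F × 9/5 = 12.4×10⁻⁶/K.
ΔT = 217.5 K. Constrained thermal stress σ = E·α·ΔT = 200.6×10³ MPa × 12.4×10⁻⁶ × 217.5 = 541 MPa (compressive).
Compare to σ_y = 254 MPa: σ ≥ σ_y, so it yields.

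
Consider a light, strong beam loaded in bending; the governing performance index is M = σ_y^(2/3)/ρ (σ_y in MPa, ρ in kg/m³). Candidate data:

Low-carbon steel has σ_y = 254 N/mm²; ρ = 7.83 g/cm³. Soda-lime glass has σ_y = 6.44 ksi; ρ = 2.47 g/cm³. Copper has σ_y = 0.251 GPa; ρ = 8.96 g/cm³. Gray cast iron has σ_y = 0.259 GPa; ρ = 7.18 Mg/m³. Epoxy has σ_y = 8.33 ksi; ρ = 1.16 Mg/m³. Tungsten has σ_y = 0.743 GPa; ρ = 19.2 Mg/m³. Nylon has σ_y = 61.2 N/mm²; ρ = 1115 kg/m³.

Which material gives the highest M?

Normalizing units and computing the index:
  low-carbon steel: σ_y = 254.0 MPa, ρ = 7830 kg/m³
  soda-lime glass: σ_y = 44.40 MPa, ρ = 2470 kg/m³
  copper: σ_y = 251.0 MPa, ρ = 8960 kg/m³
  gray cast iron: σ_y = 259.0 MPa, ρ = 7180 kg/m³
  epoxy: σ_y = 57.43 MPa, ρ = 1160 kg/m³
  tungsten: σ_y = 743.0 MPa, ρ = 19200 kg/m³
  nylon: σ_y = 61.20 MPa, ρ = 1115 kg/m³
  nylon: M = 13.9×10⁻³
  epoxy: M = 12.8×10⁻³
  gray cast iron: M = 5.66×10⁻³
  low-carbon steel: M = 5.12×10⁻³
  soda-lime glass: M = 5.08×10⁻³
  copper: M = 4.44×10⁻³
  tungsten: M = 4.27×10⁻³
Nylon ranks first.

nylon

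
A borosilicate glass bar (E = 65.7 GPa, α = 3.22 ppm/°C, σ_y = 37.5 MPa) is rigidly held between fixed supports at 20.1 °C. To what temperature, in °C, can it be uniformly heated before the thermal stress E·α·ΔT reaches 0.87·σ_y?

174 °C

E·α·ΔT = 32.62 MPa ⇒ ΔT = 32.62 / (65.70×10³ × 3.22×10⁻⁶) = 154.2 K.
T = 20.1 + 154.2 = 174.3 °C.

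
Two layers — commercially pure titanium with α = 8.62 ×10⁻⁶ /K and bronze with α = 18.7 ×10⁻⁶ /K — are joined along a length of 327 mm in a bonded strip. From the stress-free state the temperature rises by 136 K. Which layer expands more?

α(commercially pure titanium) = 8.62×10⁻⁶/K vs α(bronze) = 18.7×10⁻⁶/K.
Higher α expands more for the same ΔT: bronze.

bronze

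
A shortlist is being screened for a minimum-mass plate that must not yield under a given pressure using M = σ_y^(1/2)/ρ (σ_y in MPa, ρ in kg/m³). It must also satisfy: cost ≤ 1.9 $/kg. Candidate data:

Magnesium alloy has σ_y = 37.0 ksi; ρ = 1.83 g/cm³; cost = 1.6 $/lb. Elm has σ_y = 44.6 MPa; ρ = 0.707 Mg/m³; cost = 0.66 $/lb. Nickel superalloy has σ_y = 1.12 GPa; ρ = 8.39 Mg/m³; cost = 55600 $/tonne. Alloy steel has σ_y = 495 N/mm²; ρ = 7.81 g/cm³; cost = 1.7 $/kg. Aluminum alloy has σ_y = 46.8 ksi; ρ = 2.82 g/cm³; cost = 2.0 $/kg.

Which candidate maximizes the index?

Screen on constraints: cost ≤ 1.9 $/kg. Survivors: elm, alloy steel.
In SI units:
  elm: σ_y = 44.60 MPa, ρ = 707.0 kg/m³
  alloy steel: σ_y = 495.0 MPa, ρ = 7810 kg/m³
  elm: M = 9.45×10⁻³
  alloy steel: M = 2.85×10⁻³
The maximum is for elm.

elm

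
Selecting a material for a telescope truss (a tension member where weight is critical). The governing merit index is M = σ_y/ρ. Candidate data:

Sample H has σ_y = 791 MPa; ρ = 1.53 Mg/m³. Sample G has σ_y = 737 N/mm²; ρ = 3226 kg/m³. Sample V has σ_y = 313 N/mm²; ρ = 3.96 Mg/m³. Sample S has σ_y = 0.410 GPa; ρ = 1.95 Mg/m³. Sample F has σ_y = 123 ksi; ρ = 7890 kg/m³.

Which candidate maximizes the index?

Putting every candidate on a common basis:
  sample H: σ_y = 791.0 MPa, ρ = 1530 kg/m³
  sample G: σ_y = 737.0 MPa, ρ = 3226 kg/m³
  sample V: σ_y = 313.0 MPa, ρ = 3960 kg/m³
  sample S: σ_y = 410.0 MPa, ρ = 1950 kg/m³
  sample F: σ_y = 848.1 MPa, ρ = 7890 kg/m³
  sample H: M = 517 kN·m/kg
  sample G: M = 228 kN·m/kg
  sample S: M = 210 kN·m/kg
  sample F: M = 107 kN·m/kg
  sample V: M = 79.0 kN·m/kg
Sample H ranks first.

sample H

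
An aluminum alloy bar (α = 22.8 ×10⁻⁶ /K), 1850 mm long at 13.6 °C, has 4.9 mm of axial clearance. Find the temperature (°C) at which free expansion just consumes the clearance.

130 °C

α·L₀·ΔT = 4.9 mm ⇒ ΔT = 4.9 / (22.8×10⁻⁶ × 1850.0) = 116.2 K.
T = 13.6 + 116.2 = 129.8 °C.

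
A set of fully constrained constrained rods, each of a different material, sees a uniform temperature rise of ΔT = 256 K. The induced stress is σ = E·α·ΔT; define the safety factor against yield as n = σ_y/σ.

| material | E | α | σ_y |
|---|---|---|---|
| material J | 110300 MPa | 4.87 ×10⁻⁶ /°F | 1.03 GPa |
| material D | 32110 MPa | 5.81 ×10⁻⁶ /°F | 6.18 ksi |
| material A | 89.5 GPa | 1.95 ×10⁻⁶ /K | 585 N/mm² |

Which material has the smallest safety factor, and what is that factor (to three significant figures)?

material D, n = 0.496

Converting E to GPa, α to ×10⁻⁶/K, σ_y to MPa, then σ and n for each:
  material J: E = 110.3, α = 8.77, σ_y = 1030 → σ = 248 MPa, n = 4.16
  material D: E = 32.11, α = 10.5, σ_y = 42.61 → σ = 86.0 MPa, n = 0.496
  material A: E = 89.50, α = 1.95, σ_y = 585.0 → σ = 44.7 MPa, n = 13.1
Smallest n: material D with n = 0.496.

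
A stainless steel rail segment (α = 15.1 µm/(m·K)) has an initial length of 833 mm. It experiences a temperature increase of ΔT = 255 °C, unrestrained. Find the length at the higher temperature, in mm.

ΔL = α·L₀·ΔT = 15.1×10⁻⁶ × 833 mm × 255.0 K = 3.21 mm.
L = L₀ + ΔL = 833 + 3.21 = 836.21 mm.

836.21 mm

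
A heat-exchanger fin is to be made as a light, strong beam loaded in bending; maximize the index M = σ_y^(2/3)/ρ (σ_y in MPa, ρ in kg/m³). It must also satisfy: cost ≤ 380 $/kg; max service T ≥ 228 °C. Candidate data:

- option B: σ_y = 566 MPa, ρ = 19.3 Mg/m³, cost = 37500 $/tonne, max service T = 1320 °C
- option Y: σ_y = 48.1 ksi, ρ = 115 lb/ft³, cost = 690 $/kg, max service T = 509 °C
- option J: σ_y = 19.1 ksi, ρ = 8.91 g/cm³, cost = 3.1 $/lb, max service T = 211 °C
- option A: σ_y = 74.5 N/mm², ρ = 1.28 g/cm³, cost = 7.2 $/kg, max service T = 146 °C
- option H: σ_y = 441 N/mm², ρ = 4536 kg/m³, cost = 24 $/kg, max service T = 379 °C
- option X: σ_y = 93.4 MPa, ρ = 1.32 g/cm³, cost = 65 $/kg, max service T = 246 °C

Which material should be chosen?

option X

Screen on constraints: cost ≤ 380 $/kg; max service T ≥ 228 °C. Survivors: option B, option H, option X.
In SI units:
  option B: σ_y = 566.0 MPa, ρ = 19300 kg/m³
  option H: σ_y = 441.0 MPa, ρ = 4536 kg/m³
  option X: σ_y = 93.40 MPa, ρ = 1320 kg/m³
  option X: M = 15.6×10⁻³
  option H: M = 12.8×10⁻³
  option B: M = 3.55×10⁻³
Highest index: option X.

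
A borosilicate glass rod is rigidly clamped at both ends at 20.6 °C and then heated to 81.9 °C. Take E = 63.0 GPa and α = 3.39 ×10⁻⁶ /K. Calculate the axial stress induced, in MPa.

13.1 MPa

ΔT = 61.30 K. Constrained thermal stress σ = E·α·ΔT = 63.00×10³ MPa × 3.39×10⁻⁶ × 61.30 = 13.1 MPa (compressive).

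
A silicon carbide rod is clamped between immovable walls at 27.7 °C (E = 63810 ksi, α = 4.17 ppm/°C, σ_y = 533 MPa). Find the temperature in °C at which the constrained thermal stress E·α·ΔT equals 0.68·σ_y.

225 °C

E = 63810 ksi = 440.0 GPa.
E·α·ΔT = 362.4 MPa ⇒ ΔT = 362.4 / (440.0×10³ × 4.17×10⁻⁶) = 197.6 K.
T = 27.7 + 197.6 = 225.3 °C.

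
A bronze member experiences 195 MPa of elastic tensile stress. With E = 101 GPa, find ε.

1.93×10⁻³

ε = σ/E = 195 / 101000 = 1.93×10⁻³.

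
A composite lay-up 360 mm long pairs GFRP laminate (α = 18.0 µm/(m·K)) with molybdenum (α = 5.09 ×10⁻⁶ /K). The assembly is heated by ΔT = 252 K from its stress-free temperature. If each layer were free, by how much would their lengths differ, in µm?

1170 µm

Δα = |18.0 − 5.09|×10⁻⁶/K = 12.9×10⁻⁶/K.
ΔL_mismatch = Δα·L·ΔT = 12.9×10⁻⁶ × 360.0 mm × 252.0 K = 1170 µm.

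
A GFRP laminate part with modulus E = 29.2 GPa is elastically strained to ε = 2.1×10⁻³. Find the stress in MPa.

61.3 MPa

σ = E·ε = 29200 MPa × 2.1×10⁻³ = 61.3 MPa.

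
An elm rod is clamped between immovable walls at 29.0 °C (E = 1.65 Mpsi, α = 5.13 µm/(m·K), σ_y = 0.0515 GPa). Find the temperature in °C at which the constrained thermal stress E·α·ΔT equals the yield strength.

E = 1.65 Mpsi = 11.38 GPa.
σ_y = 0.0515 GPa = 51.50 MPa.
E·α·ΔT = 51.50 MPa ⇒ ΔT = 51.50 / (11.38×10³ × 5.13×10⁻⁶) = 882.4 K.
T = 29.0 + 882.4 = 911.4 °C.

911 °C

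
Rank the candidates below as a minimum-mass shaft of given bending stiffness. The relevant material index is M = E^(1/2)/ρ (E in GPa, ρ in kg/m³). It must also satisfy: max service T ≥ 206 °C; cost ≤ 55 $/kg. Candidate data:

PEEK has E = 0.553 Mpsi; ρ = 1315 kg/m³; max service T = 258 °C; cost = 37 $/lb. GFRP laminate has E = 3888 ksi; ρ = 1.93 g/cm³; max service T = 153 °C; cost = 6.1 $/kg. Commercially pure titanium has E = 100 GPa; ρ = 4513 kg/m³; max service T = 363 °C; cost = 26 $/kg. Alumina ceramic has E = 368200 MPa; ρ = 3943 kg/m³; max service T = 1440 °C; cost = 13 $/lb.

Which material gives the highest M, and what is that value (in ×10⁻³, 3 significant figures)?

alumina ceramic, M = 4.87×10⁻³

Screen on constraints: max service T ≥ 206 °C; cost ≤ 55 $/kg. Survivors: commercially pure titanium, alumina ceramic.
In SI units:
  commercially pure titanium: E = 100.0 GPa, ρ = 4513 kg/m³
  alumina ceramic: E = 368.2 GPa, ρ = 3943 kg/m³
  alumina ceramic: M = 4.87×10⁻³
  commercially pure titanium: M = 2.22×10⁻³
The maximum is for alumina ceramic.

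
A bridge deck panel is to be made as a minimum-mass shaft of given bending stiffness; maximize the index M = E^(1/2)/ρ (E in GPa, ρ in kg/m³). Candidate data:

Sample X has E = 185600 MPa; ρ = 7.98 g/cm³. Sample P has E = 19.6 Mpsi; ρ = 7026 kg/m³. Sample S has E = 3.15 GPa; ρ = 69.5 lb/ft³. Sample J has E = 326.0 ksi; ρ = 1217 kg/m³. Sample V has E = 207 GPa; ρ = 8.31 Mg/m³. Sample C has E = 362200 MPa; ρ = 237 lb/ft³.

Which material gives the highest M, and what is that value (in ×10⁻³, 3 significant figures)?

sample C, M = 5.01×10⁻³

Normalizing units and computing the index:
  sample X: E = 185.6 GPa, ρ = 7980 kg/m³
  sample P: E = 135.1 GPa, ρ = 7026 kg/m³
  sample S: E = 3.150 GPa, ρ = 1113 kg/m³
  sample J: E = 2.248 GPa, ρ = 1217 kg/m³
  sample V: E = 207.0 GPa, ρ = 8310 kg/m³
  sample C: E = 362.2 GPa, ρ = 3796 kg/m³
  sample C: M = 5.01×10⁻³
  sample V: M = 1.73×10⁻³
  sample X: M = 1.71×10⁻³
  sample P: M = 1.65×10⁻³
  sample S: M = 1.59×10⁻³
  sample J: M = 1.23×10⁻³
The maximum is for sample C.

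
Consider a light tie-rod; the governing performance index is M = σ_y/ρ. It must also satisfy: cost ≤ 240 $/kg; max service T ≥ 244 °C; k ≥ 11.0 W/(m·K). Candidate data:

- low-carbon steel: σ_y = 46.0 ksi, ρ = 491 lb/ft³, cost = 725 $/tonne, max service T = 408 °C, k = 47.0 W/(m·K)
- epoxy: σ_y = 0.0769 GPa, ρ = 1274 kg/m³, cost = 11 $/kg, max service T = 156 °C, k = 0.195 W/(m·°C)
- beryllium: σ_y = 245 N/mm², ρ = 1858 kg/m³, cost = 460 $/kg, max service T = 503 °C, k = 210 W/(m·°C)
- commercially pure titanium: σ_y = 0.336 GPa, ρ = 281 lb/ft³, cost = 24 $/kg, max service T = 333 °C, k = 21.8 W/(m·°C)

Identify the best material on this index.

commercially pure titanium

Screen on constraints: cost ≤ 240 $/kg; max service T ≥ 244 °C; k ≥ 11.0 W/(m·K). Survivors: low-carbon steel, commercially pure titanium.
After converting to SI:
  low-carbon steel: σ_y = 317.2 MPa, ρ = 7865 kg/m³
  commercially pure titanium: σ_y = 336.0 MPa, ρ = 4501 kg/m³
  commercially pure titanium: M = 74.6 kN·m/kg
  low-carbon steel: M = 40.3 kN·m/kg
Commercially pure titanium has the largest M.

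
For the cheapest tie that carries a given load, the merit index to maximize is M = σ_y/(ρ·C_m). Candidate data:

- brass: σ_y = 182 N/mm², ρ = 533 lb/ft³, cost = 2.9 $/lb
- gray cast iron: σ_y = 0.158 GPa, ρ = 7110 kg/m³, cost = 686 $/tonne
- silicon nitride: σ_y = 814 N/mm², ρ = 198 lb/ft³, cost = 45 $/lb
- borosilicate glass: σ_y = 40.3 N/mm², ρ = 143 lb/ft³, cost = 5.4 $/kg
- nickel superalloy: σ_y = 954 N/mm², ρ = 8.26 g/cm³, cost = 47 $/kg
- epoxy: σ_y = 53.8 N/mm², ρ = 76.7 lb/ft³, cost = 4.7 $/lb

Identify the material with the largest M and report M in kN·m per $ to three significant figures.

gray cast iron, M = 32.4 kN·m per $

After converting to SI:
  brass: σ_y = 182.0 MPa, ρ = 8538 kg/m³, cost = 6.393 $/kg
  gray cast iron: σ_y = 158.0 MPa, ρ = 7110 kg/m³, cost = 0.6860 $/kg
  silicon nitride: σ_y = 814.0 MPa, ρ = 3172 kg/m³, cost = 99.21 $/kg
  borosilicate glass: σ_y = 40.30 MPa, ρ = 2291 kg/m³, cost = 5.400 $/kg
  nickel superalloy: σ_y = 954.0 MPa, ρ = 8260 kg/m³, cost = 47.00 $/kg
  epoxy: σ_y = 53.80 MPa, ρ = 1229 kg/m³, cost = 10.36 $/kg
  gray cast iron: M = 32.4 kN·m per $
  epoxy: M = 4.23 kN·m per $
  brass: M = 3.33 kN·m per $
  borosilicate glass: M = 3.26 kN·m per $
  silicon nitride: M = 2.59 kN·m per $
  nickel superalloy: M = 2.46 kN·m per $
Gray cast iron ranks first.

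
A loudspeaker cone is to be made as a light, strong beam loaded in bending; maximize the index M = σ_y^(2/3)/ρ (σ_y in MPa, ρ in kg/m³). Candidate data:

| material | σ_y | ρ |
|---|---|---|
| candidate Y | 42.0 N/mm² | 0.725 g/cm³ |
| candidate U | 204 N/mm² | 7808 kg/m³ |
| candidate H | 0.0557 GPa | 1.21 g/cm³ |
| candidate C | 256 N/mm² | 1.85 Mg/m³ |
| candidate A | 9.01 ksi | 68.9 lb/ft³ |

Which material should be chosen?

candidate C

After converting to SI:
  candidate Y: σ_y = 42.00 MPa, ρ = 725.0 kg/m³
  candidate U: σ_y = 204.0 MPa, ρ = 7808 kg/m³
  candidate H: σ_y = 55.70 MPa, ρ = 1210 kg/m³
  candidate C: σ_y = 256.0 MPa, ρ = 1850 kg/m³
  candidate A: σ_y = 62.12 MPa, ρ = 1104 kg/m³
  candidate C: M = 21.8×10⁻³
  candidate Y: M = 16.7×10⁻³
  candidate A: M = 14.2×10⁻³
  candidate H: M = 12.1×10⁻³
  candidate U: M = 4.44×10⁻³
Highest index: candidate C.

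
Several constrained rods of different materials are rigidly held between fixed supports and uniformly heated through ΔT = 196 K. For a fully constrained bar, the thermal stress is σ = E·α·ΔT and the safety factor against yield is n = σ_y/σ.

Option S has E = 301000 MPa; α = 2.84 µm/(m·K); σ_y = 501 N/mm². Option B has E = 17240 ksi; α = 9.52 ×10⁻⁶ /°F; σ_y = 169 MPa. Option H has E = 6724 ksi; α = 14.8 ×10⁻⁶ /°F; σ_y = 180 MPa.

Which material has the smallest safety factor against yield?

Per material, after unit conversion:
  option S: E = 301.0, α = 2.84, σ_y = 501.0 → σ = 168 MPa, n = 2.99
  option B: E = 118.9, α = 17.1, σ_y = 169.0 → σ = 399 MPa, n = 0.423
  option H: E = 46.36, α = 26.6, σ_y = 180.0 → σ = 242 MPa, n = 0.744
Smallest n: option B with n = 0.423.

option B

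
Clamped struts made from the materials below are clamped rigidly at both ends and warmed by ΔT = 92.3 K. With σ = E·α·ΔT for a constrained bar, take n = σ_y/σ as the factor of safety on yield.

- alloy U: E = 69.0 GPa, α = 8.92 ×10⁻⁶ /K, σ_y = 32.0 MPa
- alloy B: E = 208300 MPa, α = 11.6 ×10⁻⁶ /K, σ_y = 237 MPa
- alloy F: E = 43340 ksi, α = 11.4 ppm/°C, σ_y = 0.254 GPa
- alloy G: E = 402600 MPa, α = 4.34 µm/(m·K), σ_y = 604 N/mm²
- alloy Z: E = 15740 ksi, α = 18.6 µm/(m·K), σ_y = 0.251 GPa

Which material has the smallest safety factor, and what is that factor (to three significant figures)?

alloy U, n = 0.563

Converting E to GPa, α to ×10⁻⁶/K, σ_y to MPa, then σ and n for each:
  alloy U: E = 69.00, α = 8.92, σ_y = 32.00 → σ = 56.8 MPa, n = 0.563
  alloy B: E = 208.3, α = 11.6, σ_y = 237.0 → σ = 223 MPa, n = 1.06
  alloy F: E = 298.8, α = 11.4, σ_y = 254.0 → σ = 314 MPa, n = 0.808
  alloy G: E = 402.6, α = 4.34, σ_y = 604.0 → σ = 161 MPa, n = 3.75
  alloy Z: E = 108.5, α = 18.6, σ_y = 251.0 → σ = 186 MPa, n = 1.35
The minimum is alloy U at n = 0.563.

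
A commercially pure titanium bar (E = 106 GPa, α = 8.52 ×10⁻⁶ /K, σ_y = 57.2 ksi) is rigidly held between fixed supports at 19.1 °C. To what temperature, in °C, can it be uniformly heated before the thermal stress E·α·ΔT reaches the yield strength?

456 °C

σ_y = 57.2 ksi = 394.4 MPa.
E·α·ΔT = 394.4 MPa ⇒ ΔT = 394.4 / (106.0×10³ × 8.52×10⁻⁶) = 436.7 K.
T = 19.1 + 436.7 = 455.8 °C.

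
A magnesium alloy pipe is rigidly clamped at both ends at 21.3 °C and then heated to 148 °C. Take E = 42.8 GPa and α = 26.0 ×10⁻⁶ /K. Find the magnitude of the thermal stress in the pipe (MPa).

141 MPa

ΔT = 126.7 K. Constrained thermal stress σ = E·α·ΔT = 42.80×10³ MPa × 26.0×10⁻⁶ × 126.7 = 141 MPa (compressive).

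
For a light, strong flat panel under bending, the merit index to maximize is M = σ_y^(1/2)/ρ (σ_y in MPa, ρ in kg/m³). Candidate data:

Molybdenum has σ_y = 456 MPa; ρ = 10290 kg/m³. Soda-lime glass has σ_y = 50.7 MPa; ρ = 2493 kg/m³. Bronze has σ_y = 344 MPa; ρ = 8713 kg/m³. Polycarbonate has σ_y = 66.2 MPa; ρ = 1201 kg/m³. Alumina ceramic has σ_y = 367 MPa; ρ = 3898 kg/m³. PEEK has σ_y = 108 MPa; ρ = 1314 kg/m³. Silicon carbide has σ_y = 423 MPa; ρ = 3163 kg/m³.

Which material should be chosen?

Computing M directly (units already consistent):
  PEEK: M = 7.91×10⁻³
  polycarbonate: M = 6.77×10⁻³
  silicon carbide: M = 6.50×10⁻³
  alumina ceramic: M = 4.91×10⁻³
  soda-lime glass: M = 2.86×10⁻³
  bronze: M = 2.13×10⁻³
  molybdenum: M = 2.08×10⁻³
The maximum is for PEEK.

PEEK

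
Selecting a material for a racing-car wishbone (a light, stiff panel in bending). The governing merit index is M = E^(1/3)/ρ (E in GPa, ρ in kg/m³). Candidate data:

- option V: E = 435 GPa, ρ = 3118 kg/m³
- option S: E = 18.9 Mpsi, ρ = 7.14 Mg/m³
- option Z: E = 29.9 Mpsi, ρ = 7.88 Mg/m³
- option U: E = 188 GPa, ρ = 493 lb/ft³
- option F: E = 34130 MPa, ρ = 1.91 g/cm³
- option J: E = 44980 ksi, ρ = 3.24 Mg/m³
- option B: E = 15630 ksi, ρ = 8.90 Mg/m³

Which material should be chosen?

In SI units:
  option V: E = 435.0 GPa, ρ = 3118 kg/m³
  option S: E = 130.3 GPa, ρ = 7140 kg/m³
  option Z: E = 206.2 GPa, ρ = 7880 kg/m³
  option U: E = 188.0 GPa, ρ = 7897 kg/m³
  option F: E = 34.13 GPa, ρ = 1910 kg/m³
  option J: E = 310.1 GPa, ρ = 3240 kg/m³
  option B: E = 107.8 GPa, ρ = 8900 kg/m³
  option V: M = 2.43×10⁻³
  option J: M = 2.09×10⁻³
  option F: M = 1.70×10⁻³
  option Z: M = 0.750×10⁻³
  option U: M = 0.725×10⁻³
  option S: M = 0.710×10⁻³
  option B: M = 0.535×10⁻³
Option V ranks first.

option V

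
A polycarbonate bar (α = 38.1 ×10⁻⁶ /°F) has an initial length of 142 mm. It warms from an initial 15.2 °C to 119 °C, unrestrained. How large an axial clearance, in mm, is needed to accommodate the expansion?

Convert α: 38.1×10⁻⁶/°F × (9/5) = 68.6×10⁻⁶/K.
ΔT = 119 − 15.2 = 103.8 K.
ΔL = α·L₀·ΔT = 68.6×10⁻⁶ × 142 mm × 103.8 K = 1.01 mm.

1.01 mm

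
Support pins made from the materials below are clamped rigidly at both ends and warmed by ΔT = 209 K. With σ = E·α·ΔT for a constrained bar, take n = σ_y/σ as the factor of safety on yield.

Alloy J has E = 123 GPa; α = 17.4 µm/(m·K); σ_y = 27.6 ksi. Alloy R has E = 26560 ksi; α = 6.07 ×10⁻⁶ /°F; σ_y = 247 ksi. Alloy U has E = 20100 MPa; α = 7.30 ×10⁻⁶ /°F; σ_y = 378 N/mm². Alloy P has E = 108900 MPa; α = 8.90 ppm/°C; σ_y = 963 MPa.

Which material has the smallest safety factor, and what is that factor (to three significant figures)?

Per material, after unit conversion:
  alloy J: E = 123.0, α = 17.4, σ_y = 190.3 → σ = 447 MPa, n = 0.425
  alloy R: E = 183.1, α = 10.9, σ_y = 1703 → σ = 418 MPa, n = 4.07
  alloy U: E = 20.10, α = 13.1, σ_y = 378.0 → σ = 55.2 MPa, n = 6.85
  alloy P: E = 108.9, α = 8.90, σ_y = 963.0 → σ = 203 MPa, n = 4.75
The minimum is alloy J at n = 0.425.

alloy J, n = 0.425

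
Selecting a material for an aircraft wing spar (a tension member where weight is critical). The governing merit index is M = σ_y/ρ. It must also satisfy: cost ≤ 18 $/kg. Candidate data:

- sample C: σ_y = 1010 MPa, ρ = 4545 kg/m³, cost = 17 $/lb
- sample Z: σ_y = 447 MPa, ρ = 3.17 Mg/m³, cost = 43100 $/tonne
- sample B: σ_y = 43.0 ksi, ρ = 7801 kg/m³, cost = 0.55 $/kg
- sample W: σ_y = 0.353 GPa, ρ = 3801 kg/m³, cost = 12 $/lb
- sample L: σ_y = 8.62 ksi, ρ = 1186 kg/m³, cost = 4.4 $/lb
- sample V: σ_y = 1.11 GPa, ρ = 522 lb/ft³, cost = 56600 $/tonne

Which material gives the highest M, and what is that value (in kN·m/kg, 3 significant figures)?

sample L, M = 50.1 kN·m/kg

Screen on constraints: cost ≤ 18 $/kg. Survivors: sample B, sample L.
In SI units:
  sample B: σ_y = 296.5 MPa, ρ = 7801 kg/m³
  sample L: σ_y = 59.43 MPa, ρ = 1186 kg/m³
  sample L: M = 50.1 kN·m/kg
  sample B: M = 38.0 kN·m/kg
The maximum is for sample L.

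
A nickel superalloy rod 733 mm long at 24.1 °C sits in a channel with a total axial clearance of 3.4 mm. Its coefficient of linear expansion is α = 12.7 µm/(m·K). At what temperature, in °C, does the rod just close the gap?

α·L₀·ΔT = 3.4 mm ⇒ ΔT = 3.4 / (12.7×10⁻⁶ × 733.0) = 365.2 K.
T = 24.1 + 365.2 = 389.3 °C.

389 °C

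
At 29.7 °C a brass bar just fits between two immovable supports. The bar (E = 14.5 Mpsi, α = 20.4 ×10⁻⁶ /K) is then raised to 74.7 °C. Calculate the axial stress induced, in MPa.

E = 14.5 Mpsi = 99.97 GPa.
ΔT = 45.00 K. Constrained thermal stress σ = E·α·ΔT = 99.97×10³ MPa × 20.4×10⁻⁶ × 45.00 = 91.8 MPa (compressive).

91.8 MPa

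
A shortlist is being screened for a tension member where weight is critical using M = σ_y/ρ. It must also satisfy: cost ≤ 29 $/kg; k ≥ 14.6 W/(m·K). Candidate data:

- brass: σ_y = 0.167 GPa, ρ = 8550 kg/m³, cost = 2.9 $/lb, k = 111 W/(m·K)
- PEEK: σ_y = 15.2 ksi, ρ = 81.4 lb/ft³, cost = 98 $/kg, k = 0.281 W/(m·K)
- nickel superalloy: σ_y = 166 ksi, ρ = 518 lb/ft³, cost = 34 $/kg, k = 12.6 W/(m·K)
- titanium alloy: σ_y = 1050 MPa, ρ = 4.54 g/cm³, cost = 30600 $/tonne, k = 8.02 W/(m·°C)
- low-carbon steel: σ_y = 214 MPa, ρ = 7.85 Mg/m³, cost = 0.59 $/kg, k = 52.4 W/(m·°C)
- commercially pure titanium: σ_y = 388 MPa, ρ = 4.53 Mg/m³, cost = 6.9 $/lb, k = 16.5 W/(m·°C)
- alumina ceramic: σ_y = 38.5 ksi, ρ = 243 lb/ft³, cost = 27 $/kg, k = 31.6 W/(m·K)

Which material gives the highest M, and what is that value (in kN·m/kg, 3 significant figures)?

Screen on constraints: cost ≤ 29 $/kg; k ≥ 14.6 W/(m·K). Survivors: brass, low-carbon steel, commercially pure titanium, alumina ceramic.
Convert each candidate to consistent units, then evaluate M:
  brass: σ_y = 167.0 MPa, ρ = 8550 kg/m³
  low-carbon steel: σ_y = 214.0 MPa, ρ = 7850 kg/m³
  commercially pure titanium: σ_y = 388.0 MPa, ρ = 4530 kg/m³
  alumina ceramic: σ_y = 265.4 MPa, ρ = 3892 kg/m³
  commercially pure titanium: M = 85.7 kN·m/kg
  alumina ceramic: M = 68.2 kN·m/kg
  low-carbon steel: M = 27.3 kN·m/kg
  brass: M = 19.5 kN·m/kg
Commercially pure titanium has the largest M.

commercially pure titanium, M = 85.7 kN·m/kg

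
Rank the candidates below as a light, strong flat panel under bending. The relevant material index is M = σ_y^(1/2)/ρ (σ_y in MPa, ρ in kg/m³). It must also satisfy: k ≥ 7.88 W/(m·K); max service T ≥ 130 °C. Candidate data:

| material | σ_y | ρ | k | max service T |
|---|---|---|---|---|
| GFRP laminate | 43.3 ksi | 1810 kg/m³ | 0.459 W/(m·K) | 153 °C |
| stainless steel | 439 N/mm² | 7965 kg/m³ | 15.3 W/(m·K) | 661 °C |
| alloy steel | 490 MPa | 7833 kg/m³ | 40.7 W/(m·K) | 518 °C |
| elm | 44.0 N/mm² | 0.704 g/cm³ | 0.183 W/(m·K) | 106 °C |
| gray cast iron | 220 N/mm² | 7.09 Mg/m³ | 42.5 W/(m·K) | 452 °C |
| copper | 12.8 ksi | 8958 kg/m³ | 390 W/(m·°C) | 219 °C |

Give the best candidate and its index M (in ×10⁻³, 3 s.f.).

alloy steel, M = 2.83×10⁻³

Screen on constraints: k ≥ 7.88 W/(m·K); max service T ≥ 130 °C. Survivors: stainless steel, alloy steel, gray cast iron, copper.
In SI units:
  stainless steel: σ_y = 439.0 MPa, ρ = 7965 kg/m³
  alloy steel: σ_y = 490.0 MPa, ρ = 7833 kg/m³
  gray cast iron: σ_y = 220.0 MPa, ρ = 7090 kg/m³
  copper: σ_y = 88.25 MPa, ρ = 8958 kg/m³
  alloy steel: M = 2.83×10⁻³
  stainless steel: M = 2.63×10⁻³
  gray cast iron: M = 2.09×10⁻³
  copper: M = 1.05×10⁻³
Highest index: alloy steel.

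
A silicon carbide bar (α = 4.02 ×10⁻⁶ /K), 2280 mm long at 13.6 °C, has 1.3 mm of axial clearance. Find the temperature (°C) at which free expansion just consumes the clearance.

α·L₀·ΔT = 1.3 mm ⇒ ΔT = 1.3 / (4.02×10⁻⁶ × 2280.0) = 141.8 K.
T = 13.6 + 141.8 = 155.4 °C.

155 °C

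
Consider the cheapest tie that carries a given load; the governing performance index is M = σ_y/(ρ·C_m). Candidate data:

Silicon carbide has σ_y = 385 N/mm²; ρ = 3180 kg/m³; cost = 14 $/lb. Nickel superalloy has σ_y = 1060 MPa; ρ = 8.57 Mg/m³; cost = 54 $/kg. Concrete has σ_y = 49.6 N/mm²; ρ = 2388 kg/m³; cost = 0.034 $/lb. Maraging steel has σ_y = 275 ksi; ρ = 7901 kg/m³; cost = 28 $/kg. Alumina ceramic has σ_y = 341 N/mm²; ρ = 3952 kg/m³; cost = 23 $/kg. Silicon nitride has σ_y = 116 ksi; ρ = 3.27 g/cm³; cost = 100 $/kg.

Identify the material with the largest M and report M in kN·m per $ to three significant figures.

concrete, M = 277 kN·m per $

Normalizing units and computing the index:
  silicon carbide: σ_y = 385.0 MPa, ρ = 3180 kg/m³, cost = 30.86 $/kg
  nickel superalloy: σ_y = 1060 MPa, ρ = 8570 kg/m³, cost = 54.00 $/kg
  concrete: σ_y = 49.60 MPa, ρ = 2388 kg/m³, cost = 0.07496 $/kg
  maraging steel: σ_y = 1896 MPa, ρ = 7901 kg/m³, cost = 28.00 $/kg
  alumina ceramic: σ_y = 341.0 MPa, ρ = 3952 kg/m³, cost = 23.00 $/kg
  silicon nitride: σ_y = 799.8 MPa, ρ = 3270 kg/m³, cost = 100.0 $/kg
  concrete: M = 277 kN·m per $
  maraging steel: M = 8.57 kN·m per $
  silicon carbide: M = 3.92 kN·m per $
  alumina ceramic: M = 3.75 kN·m per $
  silicon nitride: M = 2.45 kN·m per $
  nickel superalloy: M = 2.29 kN·m per $
The maximum is for concrete.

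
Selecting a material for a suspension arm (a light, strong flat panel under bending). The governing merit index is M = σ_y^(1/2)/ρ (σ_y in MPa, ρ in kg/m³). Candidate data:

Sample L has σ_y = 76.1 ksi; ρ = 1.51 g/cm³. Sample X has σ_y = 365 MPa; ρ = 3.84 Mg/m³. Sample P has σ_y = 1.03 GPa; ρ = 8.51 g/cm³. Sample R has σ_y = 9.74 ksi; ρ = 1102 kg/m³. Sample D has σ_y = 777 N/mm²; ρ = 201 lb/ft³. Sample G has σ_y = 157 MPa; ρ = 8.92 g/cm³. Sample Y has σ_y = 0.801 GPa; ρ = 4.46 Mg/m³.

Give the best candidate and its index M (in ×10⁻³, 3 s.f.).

After converting to SI:
  sample L: σ_y = 524.7 MPa, ρ = 1510 kg/m³
  sample X: σ_y = 365.0 MPa, ρ = 3840 kg/m³
  sample P: σ_y = 1030 MPa, ρ = 8510 kg/m³
  sample R: σ_y = 67.15 MPa, ρ = 1102 kg/m³
  sample D: σ_y = 777.0 MPa, ρ = 3220 kg/m³
  sample G: σ_y = 157.0 MPa, ρ = 8920 kg/m³
  sample Y: σ_y = 801.0 MPa, ρ = 4460 kg/m³
  sample L: M = 15.2×10⁻³
  sample D: M = 8.66×10⁻³
  sample R: M = 7.44×10⁻³
  sample Y: M = 6.35×10⁻³
  sample X: M = 4.98×10⁻³
  sample P: M = 3.77×10⁻³
  sample G: M = 1.40×10⁻³
Sample L ranks first.

sample L, M = 15.2×10⁻³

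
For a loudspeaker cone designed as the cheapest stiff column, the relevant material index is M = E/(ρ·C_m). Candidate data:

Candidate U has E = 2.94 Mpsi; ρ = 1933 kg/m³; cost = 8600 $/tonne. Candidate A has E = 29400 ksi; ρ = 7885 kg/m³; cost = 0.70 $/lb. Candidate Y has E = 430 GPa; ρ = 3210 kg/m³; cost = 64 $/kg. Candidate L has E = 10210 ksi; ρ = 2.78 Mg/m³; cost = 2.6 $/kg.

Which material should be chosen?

Convert each candidate to consistent units, then evaluate M:
  candidate U: E = 20.27 GPa, ρ = 1933 kg/m³, cost = 8.600 $/kg
  candidate A: E = 202.7 GPa, ρ = 7885 kg/m³, cost = 1.543 $/kg
  candidate Y: E = 430.0 GPa, ρ = 3210 kg/m³, cost = 64.00 $/kg
  candidate L: E = 70.40 GPa, ρ = 2780 kg/m³, cost = 2.600 $/kg
  candidate A: M = 16.7 MN·m per $
  candidate L: M = 9.74 MN·m per $
  candidate Y: M = 2.09 MN·m per $
  candidate U: M = 1.22 MN·m per $
Candidate A ranks first.

candidate A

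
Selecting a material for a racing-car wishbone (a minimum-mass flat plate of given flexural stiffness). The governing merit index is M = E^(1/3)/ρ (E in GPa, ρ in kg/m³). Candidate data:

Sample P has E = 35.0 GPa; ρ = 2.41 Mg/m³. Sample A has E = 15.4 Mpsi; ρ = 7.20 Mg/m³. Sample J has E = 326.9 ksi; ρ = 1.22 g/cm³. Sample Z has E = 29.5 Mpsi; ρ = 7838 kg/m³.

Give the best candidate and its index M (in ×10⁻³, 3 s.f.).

sample P, M = 1.36×10⁻³

Putting every candidate on a common basis:
  sample P: E = 35.00 GPa, ρ = 2410 kg/m³
  sample A: E = 106.2 GPa, ρ = 7200 kg/m³
  sample J: E = 2.254 GPa, ρ = 1220 kg/m³
  sample Z: E = 203.4 GPa, ρ = 7838 kg/m³
  sample P: M = 1.36×10⁻³
  sample J: M = 1.07×10⁻³
  sample Z: M = 0.750×10⁻³
  sample A: M = 0.658×10⁻³
The maximum is for sample P.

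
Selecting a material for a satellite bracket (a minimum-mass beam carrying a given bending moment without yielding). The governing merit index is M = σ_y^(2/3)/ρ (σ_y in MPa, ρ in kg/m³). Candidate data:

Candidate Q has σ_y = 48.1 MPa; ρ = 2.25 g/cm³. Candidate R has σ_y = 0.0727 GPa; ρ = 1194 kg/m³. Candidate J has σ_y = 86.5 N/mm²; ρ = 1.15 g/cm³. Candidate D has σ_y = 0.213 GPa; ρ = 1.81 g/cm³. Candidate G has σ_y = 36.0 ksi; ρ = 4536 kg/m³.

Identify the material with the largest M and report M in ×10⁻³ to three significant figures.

In SI units:
  candidate Q: σ_y = 48.10 MPa, ρ = 2250 kg/m³
  candidate R: σ_y = 72.70 MPa, ρ = 1194 kg/m³
  candidate J: σ_y = 86.50 MPa, ρ = 1150 kg/m³
  candidate D: σ_y = 213.0 MPa, ρ = 1810 kg/m³
  candidate G: σ_y = 248.2 MPa, ρ = 4536 kg/m³
  candidate D: M = 19.7×10⁻³
  candidate J: M = 17.0×10⁻³
  candidate R: M = 14.6×10⁻³
  candidate G: M = 8.71×10⁻³
  candidate Q: M = 5.88×10⁻³
Candidate D ranks first.

candidate D, M = 19.7×10⁻³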